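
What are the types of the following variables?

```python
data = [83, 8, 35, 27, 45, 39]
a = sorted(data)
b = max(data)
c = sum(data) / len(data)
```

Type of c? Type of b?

int / int = float; max of ints returns int

float, int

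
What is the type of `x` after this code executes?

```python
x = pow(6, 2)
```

pow(int, int) returns int

int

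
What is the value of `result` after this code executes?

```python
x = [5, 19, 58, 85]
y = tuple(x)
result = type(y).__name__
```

x is list; y is tuple; result = 'tuple'

'tuple'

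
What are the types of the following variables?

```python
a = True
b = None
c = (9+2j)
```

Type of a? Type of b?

a is assigned the constant True, which has type bool; b is assigned None, whose type is NoneType

bool, NoneType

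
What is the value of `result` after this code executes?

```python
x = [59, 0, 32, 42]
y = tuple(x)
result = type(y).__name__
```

x is list; y is tuple; result = 'tuple'

'tuple'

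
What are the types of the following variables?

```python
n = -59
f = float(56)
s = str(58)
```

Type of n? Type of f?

n is assigned a bare integer (no decimal point), so it is an int; f is assigned the result of calling float(), which returns a float

int, float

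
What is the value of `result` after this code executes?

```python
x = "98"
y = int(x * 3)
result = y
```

x = '98'; y = 989898; result = 989898

989898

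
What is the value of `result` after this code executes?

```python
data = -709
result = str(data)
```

data = -709; result = '-709'

'-709'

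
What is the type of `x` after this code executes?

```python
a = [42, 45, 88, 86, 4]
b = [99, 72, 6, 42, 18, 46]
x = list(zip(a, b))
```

list(zip()) returns a list of tuples

list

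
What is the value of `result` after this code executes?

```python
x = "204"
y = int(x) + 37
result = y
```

x = '204'; y = 241; result = 241

241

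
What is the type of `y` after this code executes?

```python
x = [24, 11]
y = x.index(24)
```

list.index() returns int

int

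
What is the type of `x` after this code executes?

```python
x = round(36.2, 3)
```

round() with decimal places returns float

float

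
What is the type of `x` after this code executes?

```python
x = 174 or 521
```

'or' returns first truthy value (int)

int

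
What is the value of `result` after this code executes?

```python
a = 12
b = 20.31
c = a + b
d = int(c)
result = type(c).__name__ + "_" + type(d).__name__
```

a is int; b is float; c is float; d is int; result = 'float_int'

'float_int'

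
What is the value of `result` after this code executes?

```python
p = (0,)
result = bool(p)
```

p = (0,); result = True

True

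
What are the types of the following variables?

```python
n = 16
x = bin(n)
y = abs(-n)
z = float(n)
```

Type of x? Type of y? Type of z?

bin() returns str; abs() of int returns int; float() returns float

str, int, float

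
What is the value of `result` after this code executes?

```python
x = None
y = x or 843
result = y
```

x = None; y = 843; result = 843

843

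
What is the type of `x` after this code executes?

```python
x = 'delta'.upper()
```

str.upper() returns str

str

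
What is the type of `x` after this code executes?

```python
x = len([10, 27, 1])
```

len() always returns int

int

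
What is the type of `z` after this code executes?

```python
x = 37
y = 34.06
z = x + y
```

int + float = float

float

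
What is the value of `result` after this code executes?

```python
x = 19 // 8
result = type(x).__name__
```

x is int; result = 'int'

'int'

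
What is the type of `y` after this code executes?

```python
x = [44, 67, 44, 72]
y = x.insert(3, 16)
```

list.insert() returns None

NoneType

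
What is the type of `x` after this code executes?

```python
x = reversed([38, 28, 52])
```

reversed() on a list returns list_reverseiterator

list_reverseiterator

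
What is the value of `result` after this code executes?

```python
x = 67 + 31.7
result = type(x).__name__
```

x is float; result = 'float'

'float'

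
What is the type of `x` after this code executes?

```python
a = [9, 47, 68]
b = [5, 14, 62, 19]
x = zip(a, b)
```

zip() returns a zip object

zip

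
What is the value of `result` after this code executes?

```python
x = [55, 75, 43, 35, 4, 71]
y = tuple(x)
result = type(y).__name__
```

x is list; y is tuple; result = 'tuple'

'tuple'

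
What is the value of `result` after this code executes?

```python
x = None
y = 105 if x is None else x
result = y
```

x = None; y = 105; result = 105

105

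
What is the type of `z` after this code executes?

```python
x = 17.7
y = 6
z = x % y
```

float % int = float

float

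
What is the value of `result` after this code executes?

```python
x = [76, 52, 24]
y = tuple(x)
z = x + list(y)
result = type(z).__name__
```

x is list; y is tuple; z is list; result = 'list'

'list'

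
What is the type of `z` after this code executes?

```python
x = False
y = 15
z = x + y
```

bool + int = int (bool is subclass of int)

int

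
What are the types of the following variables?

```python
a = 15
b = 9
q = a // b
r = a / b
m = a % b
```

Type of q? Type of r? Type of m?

// returns int; / returns float; % of ints returns int

int, float, int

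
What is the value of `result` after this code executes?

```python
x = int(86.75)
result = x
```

x = 86; result = 86

86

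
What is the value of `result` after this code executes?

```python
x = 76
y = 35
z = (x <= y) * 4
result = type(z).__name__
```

x is int; y is int; z is int; result = 'int'

'int'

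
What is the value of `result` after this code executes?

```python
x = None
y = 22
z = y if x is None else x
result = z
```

x = None; y = 22; z = 22; result = 22

22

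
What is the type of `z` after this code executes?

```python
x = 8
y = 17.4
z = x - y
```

int - float = float

float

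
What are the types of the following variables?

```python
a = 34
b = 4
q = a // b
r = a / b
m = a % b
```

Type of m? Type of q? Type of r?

% of ints returns int; // returns int; / returns float

int, int, float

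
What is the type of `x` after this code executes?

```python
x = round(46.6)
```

round() with no decimal places returns int

int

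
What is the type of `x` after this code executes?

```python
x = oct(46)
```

oct() returns str representation

str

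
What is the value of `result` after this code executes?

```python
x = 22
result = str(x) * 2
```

x = 22; result = '2222'

'2222'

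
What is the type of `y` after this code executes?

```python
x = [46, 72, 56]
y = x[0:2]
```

Slicing a list returns a list

list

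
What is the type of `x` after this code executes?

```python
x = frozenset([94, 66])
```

frozenset() returns frozenset

frozenset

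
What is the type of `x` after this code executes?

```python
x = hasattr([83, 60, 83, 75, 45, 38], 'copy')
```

hasattr() returns bool

bool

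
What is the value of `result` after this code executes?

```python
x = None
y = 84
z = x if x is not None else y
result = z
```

x = None; y = 84; z = 84; result = 84

84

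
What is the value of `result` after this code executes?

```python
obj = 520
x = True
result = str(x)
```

obj = 520; x = True; result = 'True'

'True'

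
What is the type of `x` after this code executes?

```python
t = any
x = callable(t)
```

callable() returns bool

bool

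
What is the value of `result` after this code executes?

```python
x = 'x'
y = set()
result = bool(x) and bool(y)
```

x = 'x'; y = set(); result = False

False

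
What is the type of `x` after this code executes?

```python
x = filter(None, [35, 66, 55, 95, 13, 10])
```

filter() returns a filter object

filter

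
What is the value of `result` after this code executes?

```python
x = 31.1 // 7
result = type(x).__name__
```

x is float; result = 'float'

'float'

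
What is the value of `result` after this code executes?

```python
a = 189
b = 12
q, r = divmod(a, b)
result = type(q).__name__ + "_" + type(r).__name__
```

a is int; b is int; q is int; r is int; result = 'int_int'

'int_int'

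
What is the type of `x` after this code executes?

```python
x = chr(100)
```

chr() returns str (single char)

str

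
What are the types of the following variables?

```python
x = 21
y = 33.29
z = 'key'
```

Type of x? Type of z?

x is assigned a bare integer (no decimal point), so it is an int; z is assigned a quoted string literal, so it is a str

int, str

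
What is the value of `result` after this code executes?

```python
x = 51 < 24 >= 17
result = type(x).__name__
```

x is bool; result = 'bool'

'bool'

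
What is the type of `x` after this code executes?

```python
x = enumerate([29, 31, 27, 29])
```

enumerate() returns an enumerate object

enumerate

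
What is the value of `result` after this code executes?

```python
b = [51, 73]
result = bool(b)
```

b = [51, 73]; result = True

True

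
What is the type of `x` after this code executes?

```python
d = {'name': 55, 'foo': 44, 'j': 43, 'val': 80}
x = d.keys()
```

.keys() returns dict_keys view

dict_keys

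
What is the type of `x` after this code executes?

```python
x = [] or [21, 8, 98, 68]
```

'or' returns first truthy value (list)

list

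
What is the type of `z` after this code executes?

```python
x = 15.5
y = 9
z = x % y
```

float % int = float

float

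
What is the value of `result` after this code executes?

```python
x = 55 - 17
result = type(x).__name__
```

x is int; result = 'int'

'int'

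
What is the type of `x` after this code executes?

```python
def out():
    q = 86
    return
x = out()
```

Bare return returns None

NoneType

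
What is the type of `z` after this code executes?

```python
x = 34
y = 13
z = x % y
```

int % int = int

int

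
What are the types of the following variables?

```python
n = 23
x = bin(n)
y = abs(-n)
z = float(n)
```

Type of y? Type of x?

abs() of int returns int; bin() returns str

int, str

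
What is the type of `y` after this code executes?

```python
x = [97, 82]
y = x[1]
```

Indexing list[int] returns int

int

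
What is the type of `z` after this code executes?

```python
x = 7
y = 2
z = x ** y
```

positive int ** positive int = int

int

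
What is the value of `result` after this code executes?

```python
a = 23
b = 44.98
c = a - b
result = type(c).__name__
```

a is int; b is float; c is float; result = 'float'

'float'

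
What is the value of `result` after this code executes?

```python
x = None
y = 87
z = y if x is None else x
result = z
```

x = None; y = 87; z = 87; result = 87

87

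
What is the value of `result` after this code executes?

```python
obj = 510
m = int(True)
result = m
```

obj = 510; m = 1; result = 1

1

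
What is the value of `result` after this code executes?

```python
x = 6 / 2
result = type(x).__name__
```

x is float; result = 'float'

'float'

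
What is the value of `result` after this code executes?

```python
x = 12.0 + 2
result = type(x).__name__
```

x is float; result = 'float'

'float'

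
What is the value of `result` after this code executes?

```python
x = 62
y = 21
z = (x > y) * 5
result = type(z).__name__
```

x is int; y is int; z is int; result = 'int'

'int'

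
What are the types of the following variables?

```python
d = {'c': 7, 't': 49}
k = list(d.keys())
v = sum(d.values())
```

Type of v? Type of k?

sum of ints is int; list() converts to list

int, list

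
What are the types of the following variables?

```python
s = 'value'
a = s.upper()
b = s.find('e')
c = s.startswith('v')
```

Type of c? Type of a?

startswith() returns bool; upper() returns str

bool, str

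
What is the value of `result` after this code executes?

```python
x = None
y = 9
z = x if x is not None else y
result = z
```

x = None; y = 9; z = 9; result = 9

9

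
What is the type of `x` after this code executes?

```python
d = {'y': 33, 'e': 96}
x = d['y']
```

Accessing dict[str, int] with str key returns int

int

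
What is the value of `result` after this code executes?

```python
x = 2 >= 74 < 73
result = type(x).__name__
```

x is bool; result = 'bool'

'bool'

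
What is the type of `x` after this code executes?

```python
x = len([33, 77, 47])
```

len() always returns int

int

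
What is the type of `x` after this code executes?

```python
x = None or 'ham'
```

'or' with None returns the other truthy value (str)

str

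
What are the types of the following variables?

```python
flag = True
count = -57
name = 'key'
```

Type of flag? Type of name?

flag is assigned the constant True, which has type bool; name is assigned a quoted string literal, so it is a str

bool, str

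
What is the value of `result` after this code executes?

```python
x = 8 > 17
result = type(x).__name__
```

x is bool; result = 'bool'

'bool'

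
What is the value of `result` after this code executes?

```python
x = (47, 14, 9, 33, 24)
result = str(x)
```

x = (47, 14, 9, 33, 24); result = '(47, 14, 9, 33, 24)'

'(47, 14, 9, 33, 24)'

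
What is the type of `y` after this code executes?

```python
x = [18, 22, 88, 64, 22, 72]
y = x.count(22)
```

list.count() returns int

int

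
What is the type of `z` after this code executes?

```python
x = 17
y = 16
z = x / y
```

int / int = float

float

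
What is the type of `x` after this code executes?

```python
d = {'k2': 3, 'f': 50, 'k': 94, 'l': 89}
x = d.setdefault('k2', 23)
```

dict.setdefault() returns the (existing or default) value

int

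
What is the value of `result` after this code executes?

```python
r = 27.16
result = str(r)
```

r = 27.16; result = '27.16'

'27.16'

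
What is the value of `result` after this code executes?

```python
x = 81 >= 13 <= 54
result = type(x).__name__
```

x is bool; result = 'bool'

'bool'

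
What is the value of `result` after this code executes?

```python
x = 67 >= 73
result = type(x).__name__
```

x is bool; result = 'bool'

'bool'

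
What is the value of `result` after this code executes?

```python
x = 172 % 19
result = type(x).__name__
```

x is int; result = 'int'

'int'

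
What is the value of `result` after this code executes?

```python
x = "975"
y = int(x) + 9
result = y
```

x = '975'; y = 984; result = 984

984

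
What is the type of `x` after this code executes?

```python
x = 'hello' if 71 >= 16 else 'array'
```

Both branches of conditional are str

str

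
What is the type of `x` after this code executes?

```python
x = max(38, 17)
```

max() of ints returns int

int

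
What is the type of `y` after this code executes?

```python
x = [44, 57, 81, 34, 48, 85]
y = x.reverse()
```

list.reverse() returns None

NoneType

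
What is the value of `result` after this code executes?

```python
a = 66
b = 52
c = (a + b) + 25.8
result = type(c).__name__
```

a is int; b is int; c is float; result = 'float'

'float'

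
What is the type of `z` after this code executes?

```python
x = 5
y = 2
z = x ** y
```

positive int ** positive int = int

int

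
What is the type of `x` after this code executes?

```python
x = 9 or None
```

'or' returns first truthy value

int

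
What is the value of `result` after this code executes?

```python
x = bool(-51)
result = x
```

x = True; result = True

True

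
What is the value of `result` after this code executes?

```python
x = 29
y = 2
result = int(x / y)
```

x = 29; y = 2; result = 14

14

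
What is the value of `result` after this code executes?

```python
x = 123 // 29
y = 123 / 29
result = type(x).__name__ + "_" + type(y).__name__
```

x is int; y is float; result = 'int_float'

'int_float'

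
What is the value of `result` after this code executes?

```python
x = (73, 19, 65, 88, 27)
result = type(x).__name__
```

x is tuple; result = 'tuple'

'tuple'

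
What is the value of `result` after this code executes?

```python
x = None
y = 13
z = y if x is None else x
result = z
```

x = None; y = 13; z = 13; result = 13

13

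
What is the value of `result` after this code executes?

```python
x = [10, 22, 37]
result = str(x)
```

x = [10, 22, 37]; result = '[10, 22, 37]'

'[10, 22, 37]'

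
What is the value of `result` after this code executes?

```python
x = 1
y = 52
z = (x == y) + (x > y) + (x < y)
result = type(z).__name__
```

x is int; y is int; z is int; result = 'int'

'int'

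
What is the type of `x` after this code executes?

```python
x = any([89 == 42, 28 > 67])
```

any() returns bool

bool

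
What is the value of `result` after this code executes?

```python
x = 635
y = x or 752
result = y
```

x = 635; y = 635; result = 635

635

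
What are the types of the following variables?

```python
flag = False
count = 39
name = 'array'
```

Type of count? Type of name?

count is assigned a bare integer (no decimal point), so it is an int; name is assigned a quoted string literal, so it is a str

int, str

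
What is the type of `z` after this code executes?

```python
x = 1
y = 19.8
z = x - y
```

int - float = float

float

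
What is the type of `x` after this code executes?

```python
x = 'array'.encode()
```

str.encode() returns bytes

bytes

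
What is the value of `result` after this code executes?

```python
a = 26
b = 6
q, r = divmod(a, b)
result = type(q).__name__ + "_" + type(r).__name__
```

a is int; b is int; q is int; r is int; result = 'int_int'

'int_int'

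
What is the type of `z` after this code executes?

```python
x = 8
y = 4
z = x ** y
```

positive int ** positive int = int

int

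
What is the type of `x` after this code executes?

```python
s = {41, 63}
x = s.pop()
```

Popping from set[int] returns int

int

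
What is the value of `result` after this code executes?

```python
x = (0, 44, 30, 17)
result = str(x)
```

x = (0, 44, 30, 17); result = '(0, 44, 30, 17)'

'(0, 44, 30, 17)'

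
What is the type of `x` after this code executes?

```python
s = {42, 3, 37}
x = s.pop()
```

Popping from set[int] returns int

int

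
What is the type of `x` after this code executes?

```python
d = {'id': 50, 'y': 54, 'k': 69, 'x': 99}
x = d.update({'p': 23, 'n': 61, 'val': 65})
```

dict.update() returns None

NoneType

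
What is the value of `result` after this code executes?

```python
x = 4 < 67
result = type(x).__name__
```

x is bool; result = 'bool'

'bool'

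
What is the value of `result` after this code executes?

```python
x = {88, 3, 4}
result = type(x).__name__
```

x is set; result = 'set'

'set'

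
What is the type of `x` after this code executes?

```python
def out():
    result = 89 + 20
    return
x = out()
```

Bare return returns None

NoneType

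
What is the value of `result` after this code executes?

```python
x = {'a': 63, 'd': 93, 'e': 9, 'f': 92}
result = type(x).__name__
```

x is dict; result = 'dict'

'dict'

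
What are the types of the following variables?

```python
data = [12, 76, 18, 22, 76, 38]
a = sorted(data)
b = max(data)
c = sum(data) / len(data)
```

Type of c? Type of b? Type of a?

int / int = float; max of ints returns int; sorted() returns list

float, int, list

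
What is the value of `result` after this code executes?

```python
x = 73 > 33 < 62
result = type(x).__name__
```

x is bool; result = 'bool'

'bool'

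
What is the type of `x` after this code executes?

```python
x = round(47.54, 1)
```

round() with decimal places returns float

float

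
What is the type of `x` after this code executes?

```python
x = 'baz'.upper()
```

str.upper() returns str

str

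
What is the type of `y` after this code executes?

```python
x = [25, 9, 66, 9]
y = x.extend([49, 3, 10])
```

list.extend() returns None

NoneType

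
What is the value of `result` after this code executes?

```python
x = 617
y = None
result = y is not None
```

x = 617; y = None; result = False

False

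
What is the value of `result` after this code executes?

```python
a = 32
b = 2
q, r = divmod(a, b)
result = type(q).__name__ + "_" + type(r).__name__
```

a is int; b is int; q is int; r is int; result = 'int_int'

'int_int'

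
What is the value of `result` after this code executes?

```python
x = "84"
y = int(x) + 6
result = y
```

x = '84'; y = 90; result = 90

90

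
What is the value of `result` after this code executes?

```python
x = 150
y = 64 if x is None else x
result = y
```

x = 150; y = 150; result = 150

150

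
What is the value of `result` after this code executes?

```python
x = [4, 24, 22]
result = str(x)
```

x = [4, 24, 22]; result = '[4, 24, 22]'

'[4, 24, 22]'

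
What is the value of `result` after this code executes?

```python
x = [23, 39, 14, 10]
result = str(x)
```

x = [23, 39, 14, 10]; result = '[23, 39, 14, 10]'

'[23, 39, 14, 10]'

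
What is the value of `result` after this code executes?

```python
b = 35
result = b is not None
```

b = 35; result = True

True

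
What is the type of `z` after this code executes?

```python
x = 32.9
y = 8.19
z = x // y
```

float // float = float

float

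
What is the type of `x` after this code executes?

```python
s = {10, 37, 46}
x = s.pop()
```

Popping from set[int] returns int

int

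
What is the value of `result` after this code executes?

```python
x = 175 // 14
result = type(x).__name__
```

x is int; result = 'int'

'int'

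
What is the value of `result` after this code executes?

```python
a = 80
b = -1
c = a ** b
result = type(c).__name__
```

a is int; b is int; c is float; result = 'float'

'float'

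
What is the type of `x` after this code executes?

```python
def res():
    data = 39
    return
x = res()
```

Bare return returns None

NoneType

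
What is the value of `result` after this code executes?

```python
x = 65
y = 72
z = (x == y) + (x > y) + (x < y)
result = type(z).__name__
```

x is int; y is int; z is int; result = 'int'

'int'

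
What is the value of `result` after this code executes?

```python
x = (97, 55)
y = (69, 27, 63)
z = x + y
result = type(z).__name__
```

x is tuple; y is tuple; z is tuple; result = 'tuple'

'tuple'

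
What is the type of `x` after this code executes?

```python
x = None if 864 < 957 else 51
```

864 < 957 is True, so the if branch is taken

NoneType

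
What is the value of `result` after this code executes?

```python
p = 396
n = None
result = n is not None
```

p = 396; n = None; result = False

False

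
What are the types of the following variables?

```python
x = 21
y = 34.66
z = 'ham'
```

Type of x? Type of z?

x is assigned a bare integer (no decimal point), so it is an int; z is assigned a quoted string literal, so it is a str

int, str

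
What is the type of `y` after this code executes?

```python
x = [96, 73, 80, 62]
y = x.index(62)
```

list.index() returns int

int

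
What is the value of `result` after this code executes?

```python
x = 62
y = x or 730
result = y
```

x = 62; y = 62; result = 62

62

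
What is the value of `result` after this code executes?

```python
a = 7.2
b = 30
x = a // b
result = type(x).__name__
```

a is float; b is int; x is float; result = 'float'

'float'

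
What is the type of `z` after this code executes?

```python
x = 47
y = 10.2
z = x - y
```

int - float = float

float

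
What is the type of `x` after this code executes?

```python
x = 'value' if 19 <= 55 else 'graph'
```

Both branches of conditional are str

str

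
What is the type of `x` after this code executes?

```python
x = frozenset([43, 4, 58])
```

frozenset() returns frozenset

frozenset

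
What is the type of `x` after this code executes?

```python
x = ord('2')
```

ord() returns int (code point)

int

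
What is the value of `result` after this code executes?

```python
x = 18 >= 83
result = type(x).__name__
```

x is bool; result = 'bool'

'bool'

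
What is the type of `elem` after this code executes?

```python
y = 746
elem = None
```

None has type NoneType

NoneType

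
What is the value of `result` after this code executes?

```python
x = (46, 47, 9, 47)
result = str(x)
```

x = (46, 47, 9, 47); result = '(46, 47, 9, 47)'

'(46, 47, 9, 47)'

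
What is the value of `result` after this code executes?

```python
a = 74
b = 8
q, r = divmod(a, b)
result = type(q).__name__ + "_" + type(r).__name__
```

a is int; b is int; q is int; r is int; result = 'int_int'

'int_int'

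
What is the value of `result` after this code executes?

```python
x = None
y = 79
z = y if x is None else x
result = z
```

x = None; y = 79; z = 79; result = 79

79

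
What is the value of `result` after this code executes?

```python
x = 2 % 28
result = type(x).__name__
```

x is int; result = 'int'

'int'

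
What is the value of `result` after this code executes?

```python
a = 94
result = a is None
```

a = 94; result = False

False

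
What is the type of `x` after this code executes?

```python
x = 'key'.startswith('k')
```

str.startswith() returns bool

bool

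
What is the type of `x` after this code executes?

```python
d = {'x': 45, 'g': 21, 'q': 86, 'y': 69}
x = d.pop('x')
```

dict.pop() returns the value

int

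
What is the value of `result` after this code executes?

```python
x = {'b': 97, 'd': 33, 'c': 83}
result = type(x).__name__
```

x is dict; result = 'dict'

'dict'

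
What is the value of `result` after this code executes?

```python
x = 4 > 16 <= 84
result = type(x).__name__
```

x is bool; result = 'bool'

'bool'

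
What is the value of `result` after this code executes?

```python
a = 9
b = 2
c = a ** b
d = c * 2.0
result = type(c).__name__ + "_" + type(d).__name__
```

a is int; b is int; c is int; d is float; result = 'int_float'

'int_float'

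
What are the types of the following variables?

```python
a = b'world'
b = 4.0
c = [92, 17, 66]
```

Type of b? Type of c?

b is assigned a number with a decimal point, so it is a float; c is assigned a list literal (square brackets)

float, list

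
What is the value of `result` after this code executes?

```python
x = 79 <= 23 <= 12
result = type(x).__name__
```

x is bool; result = 'bool'

'bool'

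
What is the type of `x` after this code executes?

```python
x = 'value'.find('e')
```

str.find() returns int index

int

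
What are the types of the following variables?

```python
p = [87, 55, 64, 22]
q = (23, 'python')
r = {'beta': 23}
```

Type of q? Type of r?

q is assigned a tuple (parenthesized, comma-separated values); r is assigned a dict literal ({key: value})

tuple, dict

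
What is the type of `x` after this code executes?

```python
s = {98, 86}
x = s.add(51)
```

set.add() returns None (mutates in place)

NoneType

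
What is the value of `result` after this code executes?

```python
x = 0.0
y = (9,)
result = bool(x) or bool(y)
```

x = 0.0; y = (9,); result = True

True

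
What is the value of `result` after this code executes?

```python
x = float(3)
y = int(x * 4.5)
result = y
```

x = 3.0; y = 13; result = 13

13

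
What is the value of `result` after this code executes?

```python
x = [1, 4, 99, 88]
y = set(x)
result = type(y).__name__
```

x is list; y is set; result = 'set'

'set'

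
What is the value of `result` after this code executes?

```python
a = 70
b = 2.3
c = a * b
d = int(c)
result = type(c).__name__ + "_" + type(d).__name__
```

a is int; b is float; c is float; d is int; result = 'float_int'

'float_int'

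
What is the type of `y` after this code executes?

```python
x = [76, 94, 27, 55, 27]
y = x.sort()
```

list.sort() returns None (mutates in place)

NoneType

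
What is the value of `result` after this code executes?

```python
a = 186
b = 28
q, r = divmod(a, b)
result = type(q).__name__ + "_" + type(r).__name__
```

a is int; b is int; q is int; r is int; result = 'int_int'

'int_int'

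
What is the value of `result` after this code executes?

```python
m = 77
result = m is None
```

m = 77; result = False

False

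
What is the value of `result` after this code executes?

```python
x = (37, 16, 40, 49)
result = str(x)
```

x = (37, 16, 40, 49); result = '(37, 16, 40, 49)'

'(37, 16, 40, 49)'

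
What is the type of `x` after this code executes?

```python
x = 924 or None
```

'or' returns first truthy value

int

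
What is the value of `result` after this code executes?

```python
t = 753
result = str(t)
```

t = 753; result = '753'

'753'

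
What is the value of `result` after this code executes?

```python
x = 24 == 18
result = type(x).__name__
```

x is bool; result = 'bool'

'bool'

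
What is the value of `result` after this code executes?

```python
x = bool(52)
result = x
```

x = True; result = True

True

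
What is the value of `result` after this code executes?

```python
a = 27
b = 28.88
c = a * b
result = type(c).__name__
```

a is int; b is float; c is float; result = 'float'

'float'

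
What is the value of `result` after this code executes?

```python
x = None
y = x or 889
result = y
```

x = None; y = 889; result = 889

889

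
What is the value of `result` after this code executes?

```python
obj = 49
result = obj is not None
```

obj = 49; result = True

True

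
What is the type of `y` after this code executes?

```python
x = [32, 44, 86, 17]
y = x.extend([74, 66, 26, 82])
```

list.extend() returns None

NoneType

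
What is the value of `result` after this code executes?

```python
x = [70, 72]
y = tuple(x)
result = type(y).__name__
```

x is list; y is tuple; result = 'tuple'

'tuple'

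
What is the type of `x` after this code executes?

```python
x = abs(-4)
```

abs() of int returns int

int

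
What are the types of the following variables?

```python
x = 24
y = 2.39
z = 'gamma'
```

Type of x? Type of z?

x is assigned a bare integer (no decimal point), so it is an int; z is assigned a quoted string literal, so it is a str

int, str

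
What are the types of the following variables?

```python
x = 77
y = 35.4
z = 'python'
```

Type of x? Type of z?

x is assigned a bare integer (no decimal point), so it is an int; z is assigned a quoted string literal, so it is a str

int, str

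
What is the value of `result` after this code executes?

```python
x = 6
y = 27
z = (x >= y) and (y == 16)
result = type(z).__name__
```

x is int; y is int; z is bool; result = 'bool'

'bool'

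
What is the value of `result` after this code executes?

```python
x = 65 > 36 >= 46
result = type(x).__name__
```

x is bool; result = 'bool'

'bool'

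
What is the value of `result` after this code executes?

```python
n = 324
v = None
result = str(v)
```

n = 324; v = None; result = 'None'

'None'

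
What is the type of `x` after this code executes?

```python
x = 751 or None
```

'or' returns first truthy value

int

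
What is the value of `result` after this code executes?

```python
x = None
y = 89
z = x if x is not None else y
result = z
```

x = None; y = 89; z = 89; result = 89

89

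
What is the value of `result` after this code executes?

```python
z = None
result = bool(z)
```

z = None; result = False

False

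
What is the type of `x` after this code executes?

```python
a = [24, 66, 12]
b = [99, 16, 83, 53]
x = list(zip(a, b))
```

list(zip()) returns a list of tuples

list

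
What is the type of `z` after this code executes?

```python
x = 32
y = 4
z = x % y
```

int % int = int

int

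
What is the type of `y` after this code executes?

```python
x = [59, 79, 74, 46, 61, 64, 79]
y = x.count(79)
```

list.count() returns int

int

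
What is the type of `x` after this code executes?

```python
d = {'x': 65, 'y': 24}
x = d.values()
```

.values() returns dict_values view

dict_values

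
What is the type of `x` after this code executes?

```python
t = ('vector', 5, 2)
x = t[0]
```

Index 0 of tuple is a str literal

str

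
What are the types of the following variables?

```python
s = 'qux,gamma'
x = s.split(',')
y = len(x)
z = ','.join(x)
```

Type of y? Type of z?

len() returns int; str.join() returns str

int, str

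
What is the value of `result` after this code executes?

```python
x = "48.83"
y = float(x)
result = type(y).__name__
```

x is str; y is float; result = 'float'

'float'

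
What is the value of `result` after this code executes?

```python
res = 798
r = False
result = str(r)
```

res = 798; r = False; result = 'False'

'False'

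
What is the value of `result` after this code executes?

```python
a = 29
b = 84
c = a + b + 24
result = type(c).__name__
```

a is int; b is int; c is int; result = 'int'

'int'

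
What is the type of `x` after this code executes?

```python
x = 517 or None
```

'or' returns first truthy value

int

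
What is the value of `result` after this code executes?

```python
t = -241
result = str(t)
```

t = -241; result = '-241'

'-241'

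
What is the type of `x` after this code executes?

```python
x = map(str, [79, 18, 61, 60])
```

map() returns a map object

map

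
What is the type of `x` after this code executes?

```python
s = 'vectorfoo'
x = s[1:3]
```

Slicing a str returns str

str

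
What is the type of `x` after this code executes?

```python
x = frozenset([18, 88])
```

frozenset() returns frozenset

frozenset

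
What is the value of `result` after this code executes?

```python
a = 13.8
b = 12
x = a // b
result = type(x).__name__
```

a is float; b is int; x is float; result = 'float'

'float'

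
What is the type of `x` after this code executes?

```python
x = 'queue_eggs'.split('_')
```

str.split() returns list

list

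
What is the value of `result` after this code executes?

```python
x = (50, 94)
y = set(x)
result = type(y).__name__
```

x is tuple; y is set; result = 'set'

'set'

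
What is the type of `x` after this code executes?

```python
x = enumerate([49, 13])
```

enumerate() returns an enumerate object

enumerate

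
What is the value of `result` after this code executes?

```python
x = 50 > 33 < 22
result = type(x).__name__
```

x is bool; result = 'bool'

'bool'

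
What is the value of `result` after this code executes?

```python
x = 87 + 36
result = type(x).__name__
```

x is int; result = 'int'

'int'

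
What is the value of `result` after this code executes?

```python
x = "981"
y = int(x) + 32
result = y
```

x = '981'; y = 1013; result = 1013

1013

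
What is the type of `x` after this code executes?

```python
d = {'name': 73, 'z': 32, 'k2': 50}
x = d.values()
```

.values() returns dict_values view

dict_values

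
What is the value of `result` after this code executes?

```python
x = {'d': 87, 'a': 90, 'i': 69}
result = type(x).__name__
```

x is dict; result = 'dict'

'dict'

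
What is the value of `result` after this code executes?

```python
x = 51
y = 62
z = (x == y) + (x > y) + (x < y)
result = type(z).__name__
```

x is int; y is int; z is int; result = 'int'

'int'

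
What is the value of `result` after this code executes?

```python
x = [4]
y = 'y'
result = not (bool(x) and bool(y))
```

x = [4]; y = 'y'; result = False

False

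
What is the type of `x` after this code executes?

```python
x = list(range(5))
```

list(range()) returns list

list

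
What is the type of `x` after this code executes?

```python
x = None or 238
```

'or' with None returns the other truthy value

int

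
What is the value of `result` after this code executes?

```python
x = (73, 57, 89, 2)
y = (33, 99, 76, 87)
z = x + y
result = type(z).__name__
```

x is tuple; y is tuple; z is tuple; result = 'tuple'

'tuple'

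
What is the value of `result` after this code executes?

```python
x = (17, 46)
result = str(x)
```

x = (17, 46); result = '(17, 46)'

'(17, 46)'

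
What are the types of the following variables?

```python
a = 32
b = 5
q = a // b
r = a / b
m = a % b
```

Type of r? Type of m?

/ returns float; % of ints returns int

float, int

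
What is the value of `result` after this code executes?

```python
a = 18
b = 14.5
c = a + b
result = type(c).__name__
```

a is int; b is float; c is float; result = 'float'

'float'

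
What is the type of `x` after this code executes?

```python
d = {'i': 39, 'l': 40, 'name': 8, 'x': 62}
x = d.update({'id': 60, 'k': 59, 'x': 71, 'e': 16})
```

dict.update() returns None

NoneType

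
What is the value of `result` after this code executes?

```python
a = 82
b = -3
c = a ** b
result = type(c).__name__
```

a is int; b is int; c is float; result = 'float'

'float'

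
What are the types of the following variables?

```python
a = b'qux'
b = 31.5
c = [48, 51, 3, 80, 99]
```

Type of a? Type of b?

a is assigned a bytes literal (b'...' prefix); b is assigned a number with a decimal point, so it is a float

bytes, float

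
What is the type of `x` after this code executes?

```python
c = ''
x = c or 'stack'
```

'or' returns first truthy value (str)

str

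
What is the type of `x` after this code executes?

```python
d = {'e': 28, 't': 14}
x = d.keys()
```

.keys() returns dict_keys view

dict_keys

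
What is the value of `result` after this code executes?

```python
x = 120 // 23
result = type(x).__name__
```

x is int; result = 'int'

'int'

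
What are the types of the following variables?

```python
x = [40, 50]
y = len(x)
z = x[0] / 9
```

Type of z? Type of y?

int / int = float; len() returns int

float, int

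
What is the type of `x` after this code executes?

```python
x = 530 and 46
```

'and' with truthy values returns last operand (int)

int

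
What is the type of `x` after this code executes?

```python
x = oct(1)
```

oct() returns str representation

str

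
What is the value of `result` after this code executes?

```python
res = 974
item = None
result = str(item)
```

res = 974; item = None; result = 'None'

'None'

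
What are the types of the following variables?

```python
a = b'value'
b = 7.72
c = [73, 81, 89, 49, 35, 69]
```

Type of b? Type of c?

b is assigned a number with a decimal point, so it is a float; c is assigned a list literal (square brackets)

float, list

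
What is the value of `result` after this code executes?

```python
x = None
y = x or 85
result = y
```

x = None; y = 85; result = 85

85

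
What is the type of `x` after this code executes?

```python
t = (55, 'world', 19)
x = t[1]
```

Index 1 of tuple is a str literal

str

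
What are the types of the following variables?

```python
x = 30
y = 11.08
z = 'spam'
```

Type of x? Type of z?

x is assigned a bare integer (no decimal point), so it is an int; z is assigned a quoted string literal, so it is a str

int, str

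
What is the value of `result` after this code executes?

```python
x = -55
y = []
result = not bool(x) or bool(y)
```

x = -55; y = []; result = False

False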